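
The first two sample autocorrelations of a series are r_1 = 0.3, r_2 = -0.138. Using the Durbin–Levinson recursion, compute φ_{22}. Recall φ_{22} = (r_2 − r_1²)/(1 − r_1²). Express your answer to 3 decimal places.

φ_{22} = (r_2 − r_1²) / (1 − r_1²)
r_1² = (0.3)² = 0.09
Numerator = -0.138 − 0.0900 = -0.2280; denominator = 1 − 0.0900 = 0.9100
φ_{22} = -0.2280 / 0.9100 = -0.251

-0.251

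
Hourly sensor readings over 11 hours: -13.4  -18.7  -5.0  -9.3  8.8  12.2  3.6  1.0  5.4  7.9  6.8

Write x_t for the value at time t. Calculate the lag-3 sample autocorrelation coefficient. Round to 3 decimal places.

Mean x̄ = (-13.4 − 18.7 − 5.0 − 9.3 + 8.8 + 12.2 + 3.6 + 1.0 + 5.4 + 7.9 + 6.8)/11 = -0.0636
Numerator Σ_{t=1}^{8}(x_t−x̄)(x_{t+3}−x̄) = -23.4749
Denominator Σ(x_t−x̄)² = 1018.7455
r_3 = -23.4749 / 1018.7455 = -0.023

-0.023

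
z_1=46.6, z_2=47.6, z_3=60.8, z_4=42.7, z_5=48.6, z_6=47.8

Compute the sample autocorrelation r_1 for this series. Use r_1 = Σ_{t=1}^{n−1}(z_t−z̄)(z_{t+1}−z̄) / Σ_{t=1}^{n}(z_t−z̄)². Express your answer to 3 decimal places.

Mean z̄ = (46.6 + 47.6 + 60.8 + 42.7 + 48.6 + 47.8)/6 = 49.0167
Deviations from mean: -2.4167, -1.4167, 11.7833, -6.3167, -0.4167, -1.2167
Σ(z_t−z̄)(z_{t+1}−z̄) = (3.4236) + (-16.6931) + (-74.4314) + (2.6319) + (0.5069) = -84.5619
Denominator Σ(z_t−z̄)² = 188.2483
r_1 = -84.5619 / 188.2483 = -0.449

-0.449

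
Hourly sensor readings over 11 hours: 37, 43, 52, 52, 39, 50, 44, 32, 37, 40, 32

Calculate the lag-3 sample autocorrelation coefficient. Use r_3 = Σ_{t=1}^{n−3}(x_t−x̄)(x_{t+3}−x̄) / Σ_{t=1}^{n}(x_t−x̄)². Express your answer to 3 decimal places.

Mean x̄ = (37 + 43 + 52 + 52 + 39 + 50 + 44 + 32 + 37 + 40 + 32)/11 = 41.6364
Numerator Σ_{t=1}^{8}(x_t−x̄)(x_{t+3}−x̄) = 135.1488
Denominator Σ(x_t−x̄)² = 530.5455
r_3 = 135.1488 / 530.5455 = 0.255

0.255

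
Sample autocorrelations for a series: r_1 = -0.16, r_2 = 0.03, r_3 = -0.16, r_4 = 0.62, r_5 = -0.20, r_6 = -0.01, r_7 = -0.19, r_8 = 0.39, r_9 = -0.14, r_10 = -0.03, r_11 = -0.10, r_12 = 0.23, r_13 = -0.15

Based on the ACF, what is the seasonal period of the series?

4

The largest autocorrelation is r_4 = 0.62, with weaker echoes at lags 8 (0.39) and 12 (0.23); the remaining lags stay at or below 0.03.
The dominant spike at lag 4 indicates a seasonal period of 4.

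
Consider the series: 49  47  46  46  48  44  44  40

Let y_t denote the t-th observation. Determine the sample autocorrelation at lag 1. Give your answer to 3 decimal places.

Mean ȳ = (49 + 47 + 46 + 46 + 48 + 44 + 44 + 40)/8 = 45.5000
Numerator Σ_{t=1}^{7}(y_t−ȳ)(y_{t+1}−ȳ) = 14.2500
Denominator Σ(y_t−ȳ)² = 56.0000
r_1 = 14.2500 / 56.0000 = 0.254

0.254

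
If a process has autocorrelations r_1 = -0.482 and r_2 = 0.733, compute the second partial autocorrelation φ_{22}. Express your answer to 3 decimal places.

φ_{22} = (r_2 − r_1²) / (1 − r_1²)
r_1² = (-0.482)² = 0.232324
Numerator = 0.733 − 0.2323 = 0.5007; denominator = 1 − 0.2323 = 0.7677
φ_{22} = 0.5007 / 0.7677 = 0.652

0.652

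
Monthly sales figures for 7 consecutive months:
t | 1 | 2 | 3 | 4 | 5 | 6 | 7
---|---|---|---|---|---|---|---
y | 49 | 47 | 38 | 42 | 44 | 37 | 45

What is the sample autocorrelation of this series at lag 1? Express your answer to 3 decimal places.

Mean ȳ = (49 + 47 + 38 + 42 + 44 + 37 + 45)/7 = 43.1429
Deviations from mean: 5.8571, 3.8571, -5.1429, -1.1429, 0.8571, -6.1429, 1.8571
Numerator Σ_{t=1}^{6}(y_t−ȳ)(y_{t+1}−ȳ) = -9.0204
Denominator Σ(y_t−ȳ)² = 118.8571
r_1 = -9.0204 / 118.8571 = -0.076

-0.076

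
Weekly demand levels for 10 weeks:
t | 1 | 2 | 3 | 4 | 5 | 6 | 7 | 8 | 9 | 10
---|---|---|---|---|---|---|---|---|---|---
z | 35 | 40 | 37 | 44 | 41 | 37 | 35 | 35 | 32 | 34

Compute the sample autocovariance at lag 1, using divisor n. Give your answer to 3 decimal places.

5.100

Mean z̄ = (35 + 40 + 37 + 44 + 41 + 37 + 35 + 35 + 32 + 34)/10 = 37.0000
Σ_{t=1}^{9}(z_t−z̄)(z_{t+1}−z̄) = 51.0000
γ_1 = 51.0000 / 10 = 5.100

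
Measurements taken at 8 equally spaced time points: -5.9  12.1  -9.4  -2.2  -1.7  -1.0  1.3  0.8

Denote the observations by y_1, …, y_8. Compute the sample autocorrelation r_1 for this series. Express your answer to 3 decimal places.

Mean ȳ = (-5.9 + 12.1 − 9.4 − 2.2 − 1.7 − 1.0 + 1.3 + 0.8)/8 = -0.7500
Deviations from mean: -5.1500, 12.8500, -8.6500, -1.4500, -0.9500, -0.2500, 2.0500, 1.5500
Σ(y_t−ȳ)(y_{t+1}−ȳ) = (-66.1775) + (-111.1525) + (12.5425) + (1.3775) + (0.2375) + (-0.5125) + (3.1775) = -160.5075
Denominator Σ(y_t−ȳ)² = 276.1400
r_1 = -160.5075 / 276.1400 = -0.581

-0.581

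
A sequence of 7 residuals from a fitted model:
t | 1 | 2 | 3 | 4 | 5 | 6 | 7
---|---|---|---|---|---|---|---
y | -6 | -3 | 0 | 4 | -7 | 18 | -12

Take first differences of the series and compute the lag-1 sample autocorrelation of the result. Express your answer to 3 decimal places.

First differences Δy: 3, 3, 4, -11, 25, -30
Mean of differences = -1.0000
Numerator Σ(Δy_t−Δȳ)(Δy_{t+1}−Δȳ) = -1028.0000
Denominator Σ(Δy_t−Δȳ)² = 1674.0000
r_1(Δy) = -1028.0000 / 1674.0000 = -0.614

-0.614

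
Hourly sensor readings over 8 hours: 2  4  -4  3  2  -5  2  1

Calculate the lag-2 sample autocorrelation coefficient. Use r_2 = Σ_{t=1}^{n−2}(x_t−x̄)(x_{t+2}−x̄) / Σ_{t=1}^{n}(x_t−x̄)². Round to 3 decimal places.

-0.241

Mean x̄ = (2 + 4 − 4 + 3 + 2 − 5 + 2 + 1)/8 = 0.6250
Numerator Σ_{t=1}^{6}(x_t−x̄)(x_{t+2}−x̄) = -18.2813
Denominator Σ(x_t−x̄)² = 75.8750
r_2 = -18.2813 / 75.8750 = -0.241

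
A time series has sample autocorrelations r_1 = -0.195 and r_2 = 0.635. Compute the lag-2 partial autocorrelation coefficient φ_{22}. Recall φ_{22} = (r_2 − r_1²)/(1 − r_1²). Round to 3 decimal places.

φ_{22} = (r_2 − r_1²) / (1 − r_1²)
r_1² = (-0.195)² = 0.038025
Numerator = 0.635 − 0.0380 = 0.5970; denominator = 1 − 0.0380 = 0.9620
φ_{22} = 0.5970 / 0.9620 = 0.621

0.621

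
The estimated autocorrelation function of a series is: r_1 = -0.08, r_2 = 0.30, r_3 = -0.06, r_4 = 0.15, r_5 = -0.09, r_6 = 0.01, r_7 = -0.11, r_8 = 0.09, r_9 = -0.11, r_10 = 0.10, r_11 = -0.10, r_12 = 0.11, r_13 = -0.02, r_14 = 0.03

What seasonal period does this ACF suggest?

2

The largest autocorrelation is r_2 = 0.30, with a weaker echo at lag 4 (0.15); the remaining lags stay at or below 0.11.
The dominant spike at lag 2 indicates a seasonal period of 2.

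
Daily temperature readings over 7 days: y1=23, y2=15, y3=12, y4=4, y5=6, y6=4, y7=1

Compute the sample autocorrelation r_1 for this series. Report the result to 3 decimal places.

0.435

Mean ȳ = (23 + 15 + 12 + 4 + 6 + 4 + 1)/7 = 9.2857
Deviations from mean: 13.7143, 5.7143, 2.7143, -5.2857, -3.2857, -5.2857, -8.2857
Σ(y_t−ȳ)(y_{t+1}−ȳ) = (78.3673) + (15.5102) + (-14.3469) + (17.3673) + (17.3673) + (43.7959) = 158.0612
Denominator Σ(y_t−ȳ)² = 363.4286
r_1 = 158.0612 / 363.4286 = 0.435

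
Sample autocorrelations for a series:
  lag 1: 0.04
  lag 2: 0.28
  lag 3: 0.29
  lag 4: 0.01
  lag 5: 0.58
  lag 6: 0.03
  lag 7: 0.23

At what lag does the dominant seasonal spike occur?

The largest autocorrelation is r_5 = 0.58; the remaining lags stay at or below 0.29.
The dominant spike at lag 5 indicates a seasonal period of 5.

5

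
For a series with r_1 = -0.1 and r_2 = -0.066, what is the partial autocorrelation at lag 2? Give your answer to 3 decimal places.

-0.077

φ_{22} = (r_2 − r_1²) / (1 − r_1²)
r_1² = (-0.1)² = 0.01
Numerator = -0.066 − 0.0100 = -0.0760; denominator = 1 − 0.0100 = 0.9900
φ_{22} = -0.0760 / 0.9900 = -0.077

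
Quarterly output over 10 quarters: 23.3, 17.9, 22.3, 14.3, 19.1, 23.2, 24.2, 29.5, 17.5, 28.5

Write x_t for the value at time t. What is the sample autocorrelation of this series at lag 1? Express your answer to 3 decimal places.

Mean x̄ = (23.3 + 17.9 + 22.3 + 14.3 + 19.1 + 23.2 + 24.2 + 29.5 + 17.5 + 28.5)/10 = 21.9800
Numerator Σ_{t=1}^{9}(x_t−x̄)(x_{t+1}−x̄) = -34.0404
Denominator Σ(x_t−x̄)² = 211.3160
r_1 = -34.0404 / 211.3160 = -0.161

-0.161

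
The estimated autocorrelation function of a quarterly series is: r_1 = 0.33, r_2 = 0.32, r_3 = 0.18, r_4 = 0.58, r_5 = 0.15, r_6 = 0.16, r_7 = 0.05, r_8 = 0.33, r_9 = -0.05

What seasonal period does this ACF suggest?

The largest autocorrelation is r_4 = 0.58; the remaining lags stay at or below 0.33. The elevated value at lag 1 (0.33), dropping to 0.32 at lag 2, reflects decaying short-term dependence rather than seasonality.
The dominant spike at lag 4 indicates a seasonal period of 4.

4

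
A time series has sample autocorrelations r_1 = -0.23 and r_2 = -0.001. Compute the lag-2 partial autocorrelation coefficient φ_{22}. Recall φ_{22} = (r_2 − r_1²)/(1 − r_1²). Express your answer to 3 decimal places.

-0.057

φ_{22} = (r_2 − r_1²) / (1 − r_1²)
r_1² = (-0.23)² = 0.0529
Numerator = -0.001 − 0.0529 = -0.0539; denominator = 1 − 0.0529 = 0.9471
φ_{22} = -0.0539 / 0.9471 = -0.057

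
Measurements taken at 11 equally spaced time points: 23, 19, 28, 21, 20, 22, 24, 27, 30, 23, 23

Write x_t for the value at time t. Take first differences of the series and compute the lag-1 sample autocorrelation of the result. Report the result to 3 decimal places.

-0.432

First differences Δx: -4, 9, -7, -1, 2, 2, 3, 3, -7, 0
Mean of differences = 0.0000
Numerator Σ(Δx_t−Δx̄)(Δx_{t+1}−Δx̄) = -96.0000
Denominator Σ(Δx_t−Δx̄)² = 222.0000
r_1(Δx) = -96.0000 / 222.0000 = -0.432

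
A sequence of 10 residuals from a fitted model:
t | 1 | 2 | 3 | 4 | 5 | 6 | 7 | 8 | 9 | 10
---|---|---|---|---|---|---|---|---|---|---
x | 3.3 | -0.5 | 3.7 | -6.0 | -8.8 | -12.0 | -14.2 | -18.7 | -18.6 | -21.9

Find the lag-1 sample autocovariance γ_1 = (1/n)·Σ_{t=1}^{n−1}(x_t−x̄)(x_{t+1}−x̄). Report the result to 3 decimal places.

53.232

Mean x̄ = (3.3 − 0.5 + 3.7 − 6.0 − 8.8 − 12.0 − 14.2 − 18.7 − 18.6 − 21.9)/10 = -9.3700
Σ_{t=1}^{9}(x_t−x̄)(x_{t+1}−x̄) = 532.3161
γ_1 = 532.3161 / 10 = 53.232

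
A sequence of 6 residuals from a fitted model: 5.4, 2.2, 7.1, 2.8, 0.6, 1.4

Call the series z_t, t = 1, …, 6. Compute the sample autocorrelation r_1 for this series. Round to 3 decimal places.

-0.062

Mean z̄ = (5.4 + 2.2 + 7.1 + 2.8 + 0.6 + 1.4)/6 = 3.2500
Deviations from mean: 2.1500, -1.0500, 3.8500, -0.4500, -2.6500, -1.8500
Σ(z_t−z̄)(z_{t+1}−z̄) = (-2.2575) + (-4.0425) + (-1.7325) + (1.1925) + (4.9025) = -1.9375
Denominator Σ(z_t−z̄)² = 31.1950
r_1 = -1.9375 / 31.1950 = -0.062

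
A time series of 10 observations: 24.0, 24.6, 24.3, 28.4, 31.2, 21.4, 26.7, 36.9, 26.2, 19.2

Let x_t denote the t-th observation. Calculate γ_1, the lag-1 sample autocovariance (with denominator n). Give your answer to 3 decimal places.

Mean x̄ = (24.0 + 24.6 + 24.3 + 28.4 + 31.2 + 21.4 + 26.7 + 36.9 + 26.2 + 19.2)/10 = 26.2900
Σ_{t=1}^{9}(x_t−x̄)(x_{t+1}−x̄) = -8.5871
γ_1 = -8.5871 / 10 = -0.859

-0.859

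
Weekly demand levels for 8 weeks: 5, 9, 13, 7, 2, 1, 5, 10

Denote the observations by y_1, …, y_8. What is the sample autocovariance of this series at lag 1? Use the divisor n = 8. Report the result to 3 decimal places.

Mean ȳ = (5 + 9 + 13 + 7 + 2 + 1 + 5 + 10)/8 = 6.5000
Σ_{t=1}^{7}(y_t−ȳ)(y_{t+1}−ȳ) = 41.2500
γ_1 = 41.2500 / 8 = 5.156

5.156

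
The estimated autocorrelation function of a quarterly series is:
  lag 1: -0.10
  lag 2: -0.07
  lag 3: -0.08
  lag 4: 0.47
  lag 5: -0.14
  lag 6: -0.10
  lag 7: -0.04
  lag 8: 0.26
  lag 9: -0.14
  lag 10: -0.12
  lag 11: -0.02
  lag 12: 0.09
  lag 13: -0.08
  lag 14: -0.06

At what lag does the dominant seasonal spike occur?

The largest autocorrelation is r_4 = 0.47, with a weaker echo at lag 8 (0.26); the remaining lags stay at or below 0.09.
The dominant spike at lag 4 indicates a seasonal period of 4.

4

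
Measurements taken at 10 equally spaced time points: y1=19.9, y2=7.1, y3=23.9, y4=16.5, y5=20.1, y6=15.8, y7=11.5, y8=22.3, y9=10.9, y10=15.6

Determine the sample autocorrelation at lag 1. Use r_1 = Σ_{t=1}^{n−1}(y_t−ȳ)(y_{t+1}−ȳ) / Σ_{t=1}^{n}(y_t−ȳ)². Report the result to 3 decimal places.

-0.609

Mean ȳ = (19.9 + 7.1 + 23.9 + 16.5 + 20.1 + 15.8 + 11.5 + 22.3 + 10.9 + 15.6)/10 = 16.3600
Numerator Σ_{t=1}^{9}(y_t−ȳ)(y_{t+1}−ȳ) = -157.5456
Denominator Σ(y_t−ȳ)² = 258.7440
r_1 = -157.5456 / 258.7440 = -0.609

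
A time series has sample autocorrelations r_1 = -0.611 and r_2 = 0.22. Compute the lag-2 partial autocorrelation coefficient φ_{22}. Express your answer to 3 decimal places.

φ_{22} = (r_2 − r_1²) / (1 − r_1²)
r_1² = (-0.611)² = 0.373321
Numerator = 0.22 − 0.3733 = -0.1533; denominator = 1 − 0.3733 = 0.6267
φ_{22} = -0.1533 / 0.6267 = -0.245

-0.245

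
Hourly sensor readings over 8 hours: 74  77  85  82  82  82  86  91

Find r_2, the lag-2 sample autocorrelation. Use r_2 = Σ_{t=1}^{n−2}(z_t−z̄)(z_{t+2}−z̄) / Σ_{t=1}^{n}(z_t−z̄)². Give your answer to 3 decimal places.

-0.131

Mean z̄ = (74 + 77 + 85 + 82 + 82 + 82 + 86 + 91)/8 = 82.3750
Deviations from mean: -8.3750, -5.3750, 2.6250, -0.3750, -0.3750, -0.3750, 3.6250, 8.6250
Numerator Σ_{t=1}^{6}(z_t−z̄)(z_{t+2}−z̄) = -25.4063
Denominator Σ(z_t−z̄)² = 193.8750
r_2 = -25.4063 / 193.8750 = -0.131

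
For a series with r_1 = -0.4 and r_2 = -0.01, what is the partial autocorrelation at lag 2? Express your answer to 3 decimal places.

-0.202

φ_{22} = (r_2 − r_1²) / (1 − r_1²)
r_1² = (-0.4)² = 0.16
Numerator = -0.01 − 0.1600 = -0.1700; denominator = 1 − 0.1600 = 0.8400
φ_{22} = -0.1700 / 0.8400 = -0.202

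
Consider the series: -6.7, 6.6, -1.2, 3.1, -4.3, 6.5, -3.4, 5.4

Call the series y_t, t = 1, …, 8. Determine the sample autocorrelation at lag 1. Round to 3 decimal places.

Mean ȳ = (-6.7 + 6.6 − 1.2 + 3.1 − 4.3 + 6.5 − 3.4 + 5.4)/8 = 0.7500
Numerator Σ_{t=1}^{7}(y_t−ȳ)(y_{t+1}−ȳ) = -143.6375
Denominator Σ(y_t−ȳ)² = 196.4600
r_1 = -143.6375 / 196.4600 = -0.731

-0.731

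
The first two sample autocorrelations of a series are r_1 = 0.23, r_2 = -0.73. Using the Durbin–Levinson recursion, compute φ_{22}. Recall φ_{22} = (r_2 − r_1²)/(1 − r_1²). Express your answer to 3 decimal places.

φ_{22} = (r_2 − r_1²) / (1 − r_1²)
r_1² = (0.23)² = 0.0529
Numerator = -0.73 − 0.0529 = -0.7829; denominator = 1 − 0.0529 = 0.9471
φ_{22} = -0.7829 / 0.9471 = -0.827

-0.827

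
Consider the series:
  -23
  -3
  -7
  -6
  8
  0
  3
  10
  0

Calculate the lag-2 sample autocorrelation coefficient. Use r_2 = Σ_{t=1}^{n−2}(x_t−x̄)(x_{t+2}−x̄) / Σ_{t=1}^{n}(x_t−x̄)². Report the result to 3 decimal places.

0.178

Mean x̄ = (-23 − 3 − 7 − 6 + 8 + 0 + 3 + 10 + 0)/9 = -2.0000
Numerator Σ_{t=1}^{7}(x_t−x̄)(x_{t+2}−x̄) = 135.0000
Denominator Σ(x_t−x̄)² = 760.0000
r_2 = 135.0000 / 760.0000 = 0.178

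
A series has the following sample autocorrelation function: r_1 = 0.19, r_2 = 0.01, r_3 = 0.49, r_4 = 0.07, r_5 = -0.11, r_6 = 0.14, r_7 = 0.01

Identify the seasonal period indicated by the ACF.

3

The largest autocorrelation is r_3 = 0.49; the remaining lags stay at or below 0.19.
The dominant spike at lag 3 indicates a seasonal period of 3.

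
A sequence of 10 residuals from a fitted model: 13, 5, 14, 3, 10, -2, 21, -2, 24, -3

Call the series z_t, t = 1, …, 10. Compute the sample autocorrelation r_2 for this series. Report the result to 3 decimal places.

0.654

Mean z̄ = (13 + 5 + 14 + 3 + 10 − 2 + 21 − 2 + 24 − 3)/10 = 8.3000
Numerator Σ_{t=1}^{8}(z_t−z̄)(z_{t+2}−z̄) = 552.0200
Denominator Σ(z_t−z̄)² = 844.1000
r_2 = 552.0200 / 844.1000 = 0.654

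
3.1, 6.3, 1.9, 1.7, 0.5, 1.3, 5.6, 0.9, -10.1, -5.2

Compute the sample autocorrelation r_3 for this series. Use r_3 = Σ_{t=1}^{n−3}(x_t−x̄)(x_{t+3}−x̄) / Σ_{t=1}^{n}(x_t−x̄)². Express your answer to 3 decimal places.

Mean x̄ = (3.1 + 6.3 + 1.9 + 1.7 + 0.5 + 1.3 + 5.6 + 0.9 − 10.1 − 5.2)/10 = 0.6000
Numerator Σ_{t=1}^{7}(x_t−x̄)(x_{t+3}−x̄) = -27.9300
Denominator Σ(x_t−x̄)² = 215.3600
r_3 = -27.9300 / 215.3600 = -0.130

-0.130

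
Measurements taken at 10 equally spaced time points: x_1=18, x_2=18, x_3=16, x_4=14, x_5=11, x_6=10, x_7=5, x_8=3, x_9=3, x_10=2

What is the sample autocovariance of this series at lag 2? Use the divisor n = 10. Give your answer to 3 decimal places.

Mean x̄ = (18 + 18 + 16 + 14 + 11 + 10 + 5 + 3 + 3 + 2)/10 = 10.0000
Σ_{t=1}^{8}(x_t−x̄)(x_{t+2}−x̄) = 172.0000
γ_2 = 172.0000 / 10 = 17.200

17.200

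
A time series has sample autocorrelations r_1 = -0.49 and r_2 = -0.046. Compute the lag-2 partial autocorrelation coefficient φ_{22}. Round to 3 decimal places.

-0.376

φ_{22} = (r_2 − r_1²) / (1 − r_1²)
r_1² = (-0.49)² = 0.2401
Numerator = -0.046 − 0.2401 = -0.2861; denominator = 1 − 0.2401 = 0.7599
φ_{22} = -0.2861 / 0.7599 = -0.376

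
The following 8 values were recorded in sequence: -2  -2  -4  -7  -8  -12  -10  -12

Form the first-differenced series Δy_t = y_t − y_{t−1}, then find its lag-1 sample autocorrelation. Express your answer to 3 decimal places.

First differences Δy: 0, -2, -3, -1, -4, 2, -2
Mean of differences = -1.4286
Numerator Σ(Δy_t−Δȳ)(Δy_{t+1}−Δȳ) = -12.4694
Denominator Σ(Δy_t−Δȳ)² = 23.7143
r_1(Δy) = -12.4694 / 23.7143 = -0.526

-0.526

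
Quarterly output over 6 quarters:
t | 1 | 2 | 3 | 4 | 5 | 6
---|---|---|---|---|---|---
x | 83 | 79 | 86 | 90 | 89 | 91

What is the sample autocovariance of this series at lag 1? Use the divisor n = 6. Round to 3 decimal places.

Mean x̄ = (83 + 79 + 86 + 90 + 89 + 91)/6 = 86.3333
Deviations: -3.3333, -7.3333, -0.3333, 3.6667, 2.6667, 4.6667
Σ_{t=1}^{5}(x_t−x̄)(x_{t+1}−x̄) = 47.8889
γ_1 = 47.8889 / 6 = 7.981

7.981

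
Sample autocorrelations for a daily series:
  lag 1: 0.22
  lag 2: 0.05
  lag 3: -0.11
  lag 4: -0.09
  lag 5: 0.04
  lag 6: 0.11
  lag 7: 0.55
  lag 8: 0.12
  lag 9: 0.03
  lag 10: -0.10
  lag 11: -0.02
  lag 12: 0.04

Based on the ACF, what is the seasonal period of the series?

7

The largest autocorrelation is r_7 = 0.55; the remaining lags stay at or below 0.22. The elevated value at lag 1 (0.22), dropping to 0.05 at lag 2, reflects decaying short-term dependence rather than seasonality.
The dominant spike at lag 7 indicates a seasonal period of 7.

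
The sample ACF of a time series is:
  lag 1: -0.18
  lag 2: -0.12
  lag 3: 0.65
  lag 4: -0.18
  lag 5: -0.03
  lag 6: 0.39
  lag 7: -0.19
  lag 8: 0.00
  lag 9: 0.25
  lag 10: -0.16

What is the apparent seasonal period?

The largest autocorrelation is r_3 = 0.65, with weaker echoes at lags 6 (0.39) and 9 (0.25); the remaining lags stay at or below 0.00.
The dominant spike at lag 3 indicates a seasonal period of 3.

3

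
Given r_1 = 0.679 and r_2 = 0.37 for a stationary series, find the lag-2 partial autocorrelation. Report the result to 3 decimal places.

-0.169

φ_{22} = (r_2 − r_1²) / (1 − r_1²)
r_1² = (0.679)² = 0.461041
Numerator = 0.37 − 0.4610 = -0.0910; denominator = 1 − 0.4610 = 0.5390
φ_{22} = -0.0910 / 0.5390 = -0.169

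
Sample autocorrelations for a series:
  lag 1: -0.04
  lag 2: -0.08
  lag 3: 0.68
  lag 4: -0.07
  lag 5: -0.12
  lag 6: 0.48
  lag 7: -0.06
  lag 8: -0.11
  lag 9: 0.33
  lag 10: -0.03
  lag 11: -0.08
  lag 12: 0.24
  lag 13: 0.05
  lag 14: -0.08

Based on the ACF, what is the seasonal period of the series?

3

The largest autocorrelation is r_3 = 0.68, with weaker echoes at lags 6 (0.48), 9 (0.33) and 12 (0.24); the remaining lags stay at or below 0.05.
The dominant spike at lag 3 indicates a seasonal period of 3.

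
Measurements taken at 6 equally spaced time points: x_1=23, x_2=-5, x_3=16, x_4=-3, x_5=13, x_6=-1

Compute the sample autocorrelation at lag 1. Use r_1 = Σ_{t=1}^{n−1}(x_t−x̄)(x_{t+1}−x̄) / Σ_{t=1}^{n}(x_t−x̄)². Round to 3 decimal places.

Mean x̄ = (23 − 5 + 16 − 3 + 13 − 1)/6 = 7.1667
Deviations from mean: 15.8333, -12.1667, 8.8333, -10.1667, 5.8333, -8.1667
Numerator Σ_{t=1}^{5}(x_t−x̄)(x_{t+1}−x̄) = -496.8611
Denominator Σ(x_t−x̄)² = 680.8333
r_1 = -496.8611 / 680.8333 = -0.730

-0.730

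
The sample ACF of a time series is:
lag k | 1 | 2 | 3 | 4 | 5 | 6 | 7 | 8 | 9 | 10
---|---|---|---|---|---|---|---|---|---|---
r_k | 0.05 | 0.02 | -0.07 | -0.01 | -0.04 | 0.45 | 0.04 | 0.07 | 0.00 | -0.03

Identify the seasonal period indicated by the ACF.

6

The largest autocorrelation is r_6 = 0.45; the remaining lags stay at or below 0.07.
The dominant spike at lag 6 indicates a seasonal period of 6.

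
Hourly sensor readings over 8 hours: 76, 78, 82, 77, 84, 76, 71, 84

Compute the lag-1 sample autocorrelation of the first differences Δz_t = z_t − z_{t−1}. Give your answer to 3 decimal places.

First differences Δz: 2, 4, -5, 7, -8, -5, 13
Mean of differences = 1.1429
Numerator Σ(Δz_t−Δz̄)(Δz_{t+1}−Δz̄) = -121.3061
Denominator Σ(Δz_t−Δz̄)² = 342.8571
r_1(Δz) = -121.3061 / 342.8571 = -0.354

-0.354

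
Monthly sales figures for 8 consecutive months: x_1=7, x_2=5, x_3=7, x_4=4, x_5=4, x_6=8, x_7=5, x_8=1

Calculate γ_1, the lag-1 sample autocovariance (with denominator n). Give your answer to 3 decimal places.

-0.549

Mean x̄ = (7 + 5 + 7 + 4 + 4 + 8 + 5 + 1)/8 = 5.1250
Σ_{t=1}^{7}(x_t−x̄)(x_{t+1}−x̄) = -4.3906
γ_1 = -4.3906 / 8 = -0.549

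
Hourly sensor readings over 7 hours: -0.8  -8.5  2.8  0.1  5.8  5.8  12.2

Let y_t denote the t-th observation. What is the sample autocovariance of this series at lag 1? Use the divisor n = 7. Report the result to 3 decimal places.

9.595

Mean ȳ = (-0.8 − 8.5 + 2.8 + 0.1 + 5.8 + 5.8 + 12.2)/7 = 2.4857
Deviations: -3.2857, -10.9857, 0.3143, -2.3857, 3.3143, 3.3143, 9.7143
Σ_{t=1}^{6}(y_t−ȳ)(y_{t+1}−ȳ) = 67.1669
γ_1 = 67.1669 / 7 = 9.595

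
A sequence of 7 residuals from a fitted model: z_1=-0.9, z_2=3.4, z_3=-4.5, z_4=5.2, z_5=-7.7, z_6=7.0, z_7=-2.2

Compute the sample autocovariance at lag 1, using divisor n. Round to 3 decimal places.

-21.607

Mean z̄ = (-0.9 + 3.4 − 4.5 + 5.2 − 7.7 + 7.0 − 2.2)/7 = 0.0429
Σ_{t=1}^{6}(z_t−z̄)(z_{t+1}−z̄) = -151.2476
γ_1 = -151.2476 / 7 = -21.607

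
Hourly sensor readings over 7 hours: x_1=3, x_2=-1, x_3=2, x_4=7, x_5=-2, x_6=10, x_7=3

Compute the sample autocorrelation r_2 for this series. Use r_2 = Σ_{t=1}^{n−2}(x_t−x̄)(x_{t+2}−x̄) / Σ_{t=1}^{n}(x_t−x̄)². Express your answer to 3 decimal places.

Mean x̄ = (3 − 1 + 2 + 7 − 2 + 10 + 3)/7 = 3.1429
Deviations from mean: -0.1429, -4.1429, -1.1429, 3.8571, -5.1429, 6.8571, -0.1429
Σ(x_t−x̄)(x_{t+2}−x̄) = (0.1633) + (-15.9796) + (5.8776) + (26.4490) + (0.7347) = 17.2449
Denominator Σ(x_t−x̄)² = 106.8571
r_2 = 17.2449 / 106.8571 = 0.161

0.161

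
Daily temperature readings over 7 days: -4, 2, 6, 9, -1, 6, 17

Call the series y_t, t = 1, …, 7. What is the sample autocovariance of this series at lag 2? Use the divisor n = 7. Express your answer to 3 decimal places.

-13.571

Mean ȳ = (-4 + 2 + 6 + 9 − 1 + 6 + 17)/7 = 5.0000
Deviations: -9.0000, -3.0000, 1.0000, 4.0000, -6.0000, 1.0000, 12.0000
Σ_{t=1}^{5}(y_t−ȳ)(y_{t+2}−ȳ) = -95.0000
γ_2 = -95.0000 / 7 = -13.571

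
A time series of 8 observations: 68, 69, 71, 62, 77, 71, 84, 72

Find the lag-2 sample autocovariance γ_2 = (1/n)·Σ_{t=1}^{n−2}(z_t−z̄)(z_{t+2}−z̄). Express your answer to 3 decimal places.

Mean z̄ = (68 + 69 + 71 + 62 + 77 + 71 + 84 + 72)/8 = 71.7500
Deviations: -3.7500, -2.7500, -0.7500, -9.7500, 5.2500, -0.7500, 12.2500, 0.2500
Σ_{t=1}^{6}(z_t−z̄)(z_{t+2}−z̄) = 97.1250
γ_2 = 97.1250 / 8 = 12.141

12.141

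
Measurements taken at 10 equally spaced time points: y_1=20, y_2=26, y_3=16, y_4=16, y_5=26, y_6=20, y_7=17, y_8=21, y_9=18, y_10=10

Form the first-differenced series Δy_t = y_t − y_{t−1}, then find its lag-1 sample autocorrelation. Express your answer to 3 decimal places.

-0.312

First differences Δy: 6, -10, 0, 10, -6, -3, 4, -3, -8
Mean of differences = -1.1111
Numerator Σ(Δy_t−Δȳ)(Δy_{t+1}−Δȳ) = -112.1235
Denominator Σ(Δy_t−Δȳ)² = 358.8889
r_1(Δy) = -112.1235 / 358.8889 = -0.312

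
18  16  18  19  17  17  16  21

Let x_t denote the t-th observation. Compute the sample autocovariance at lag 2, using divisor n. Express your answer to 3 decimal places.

-0.547

Mean x̄ = (18 + 16 + 18 + 19 + 17 + 17 + 16 + 21)/8 = 17.7500
Σ_{t=1}^{6}(x_t−x̄)(x_{t+2}−x̄) = -4.3750
γ_2 = -4.3750 / 8 = -0.547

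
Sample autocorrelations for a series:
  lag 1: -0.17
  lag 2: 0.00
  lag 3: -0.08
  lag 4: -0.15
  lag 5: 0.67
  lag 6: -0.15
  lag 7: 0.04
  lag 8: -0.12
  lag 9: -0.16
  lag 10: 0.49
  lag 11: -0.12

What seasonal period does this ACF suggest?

5

The largest autocorrelation is r_5 = 0.67, with a weaker echo at lag 10 (0.49); the remaining lags stay at or below 0.04.
The dominant spike at lag 5 indicates a seasonal period of 5.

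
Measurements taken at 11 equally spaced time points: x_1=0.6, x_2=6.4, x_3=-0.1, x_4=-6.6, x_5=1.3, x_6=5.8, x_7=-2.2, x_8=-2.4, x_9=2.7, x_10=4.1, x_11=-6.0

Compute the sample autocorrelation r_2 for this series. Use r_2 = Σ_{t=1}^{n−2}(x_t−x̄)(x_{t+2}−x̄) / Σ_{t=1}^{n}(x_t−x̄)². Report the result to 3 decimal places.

-0.681

Mean x̄ = (0.6 + 6.4 − 0.1 − 6.6 + 1.3 + 5.8 − 2.2 − 2.4 + 2.7 + 4.1 − 6.0)/11 = 0.3273
Numerator Σ_{t=1}^{9}(x_t−x̄)(x_{t+2}−x̄) = -129.1933
Denominator Σ(x_t−x̄)² = 189.7418
r_2 = -129.1933 / 189.7418 = -0.681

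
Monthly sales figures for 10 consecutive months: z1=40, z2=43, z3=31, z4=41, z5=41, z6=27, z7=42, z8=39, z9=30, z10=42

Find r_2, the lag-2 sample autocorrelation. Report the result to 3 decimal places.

-0.266

Mean z̄ = (40 + 43 + 31 + 41 + 41 + 27 + 42 + 39 + 30 + 42)/10 = 37.6000
Numerator Σ_{t=1}^{8}(z_t−z̄)(z_{t+2}−z̄) = -83.1200
Denominator Σ(z_t−z̄)² = 312.4000
r_2 = -83.1200 / 312.4000 = -0.266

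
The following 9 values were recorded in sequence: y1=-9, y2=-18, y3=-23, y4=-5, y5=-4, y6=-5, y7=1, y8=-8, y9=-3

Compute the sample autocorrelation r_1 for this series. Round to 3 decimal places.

Mean ȳ = (-9 − 18 − 23 − 5 − 4 − 5 + 1 − 8 − 3)/9 = -8.2222
Numerator Σ_{t=1}^{8}(y_t−ȳ)(y_{t+1}−ȳ) = 164.6173
Denominator Σ(y_t−ȳ)² = 465.5556
r_1 = 164.6173 / 465.5556 = 0.354

0.354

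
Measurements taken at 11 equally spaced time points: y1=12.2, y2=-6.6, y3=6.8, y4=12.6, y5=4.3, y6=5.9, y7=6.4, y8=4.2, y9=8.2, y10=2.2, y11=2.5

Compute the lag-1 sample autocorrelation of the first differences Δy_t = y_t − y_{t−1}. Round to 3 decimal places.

-0.383

First differences Δy: -18.8, 13.4, 5.8, -8.3, 1.6, 0.5, -2.2, 4.0, -6.0, 0.3
Mean of differences = -0.9700
Numerator Σ(Δy_t−Δȳ)(Δy_{t+1}−Δȳ) = -262.9249
Denominator Σ(Δy_t−Δȳ)² = 685.8610
r_1(Δy) = -262.9249 / 685.8610 = -0.383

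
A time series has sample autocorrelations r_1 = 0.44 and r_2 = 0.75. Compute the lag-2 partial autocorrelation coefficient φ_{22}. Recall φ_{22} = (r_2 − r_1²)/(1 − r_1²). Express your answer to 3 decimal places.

φ_{22} = (r_2 − r_1²) / (1 − r_1²)
r_1² = (0.44)² = 0.1936
Numerator = 0.75 − 0.1936 = 0.5564; denominator = 1 − 0.1936 = 0.8064
φ_{22} = 0.5564 / 0.8064 = 0.690

0.690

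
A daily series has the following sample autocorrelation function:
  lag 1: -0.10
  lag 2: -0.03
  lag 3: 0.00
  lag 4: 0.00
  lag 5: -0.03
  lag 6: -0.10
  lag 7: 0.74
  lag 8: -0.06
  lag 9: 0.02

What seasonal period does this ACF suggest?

The largest autocorrelation is r_7 = 0.74; the remaining lags stay at or below 0.02.
The dominant spike at lag 7 indicates a seasonal period of 7.

7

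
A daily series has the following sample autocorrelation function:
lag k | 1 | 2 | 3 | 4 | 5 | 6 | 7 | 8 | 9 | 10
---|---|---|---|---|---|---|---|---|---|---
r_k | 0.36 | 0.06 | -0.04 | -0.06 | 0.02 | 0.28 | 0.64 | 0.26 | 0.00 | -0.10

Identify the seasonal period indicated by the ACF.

The largest autocorrelation is r_7 = 0.64; the remaining lags stay at or below 0.36. The elevated value at lag 1 (0.36), dropping to 0.06 at lag 2, reflects decaying short-term dependence rather than seasonality.
The dominant spike at lag 7 indicates a seasonal period of 7.

7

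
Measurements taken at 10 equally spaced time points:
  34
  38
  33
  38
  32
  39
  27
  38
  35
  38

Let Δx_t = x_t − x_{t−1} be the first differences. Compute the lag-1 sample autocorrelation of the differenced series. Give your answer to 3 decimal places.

-0.865

First differences Δx: 4, -5, 5, -6, 7, -12, 11, -3, 3
Mean of differences = 0.4444
Numerator Σ(Δx_t−Δx̄)(Δx_{t+1}−Δx̄) = -373.8642
Denominator Σ(Δx_t−Δx̄)² = 432.2222
r_1(Δx) = -373.8642 / 432.2222 = -0.865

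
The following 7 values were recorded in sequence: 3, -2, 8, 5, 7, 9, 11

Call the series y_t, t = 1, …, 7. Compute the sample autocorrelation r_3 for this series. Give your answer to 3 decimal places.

-0.037

Mean ȳ = (3 − 2 + 8 + 5 + 7 + 9 + 11)/7 = 5.8571
Numerator Σ_{t=1}^{4}(y_t−ȳ)(y_{t+3}−ȳ) = -4.2041
Denominator Σ(y_t−ȳ)² = 112.8571
r_3 = -4.2041 / 112.8571 = -0.037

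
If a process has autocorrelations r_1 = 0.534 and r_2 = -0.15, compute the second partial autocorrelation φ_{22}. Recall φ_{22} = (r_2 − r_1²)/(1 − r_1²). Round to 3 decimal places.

φ_{22} = (r_2 − r_1²) / (1 − r_1²)
r_1² = (0.534)² = 0.285156
Numerator = -0.15 − 0.2852 = -0.4352; denominator = 1 − 0.2852 = 0.7148
φ_{22} = -0.4352 / 0.7148 = -0.609

-0.609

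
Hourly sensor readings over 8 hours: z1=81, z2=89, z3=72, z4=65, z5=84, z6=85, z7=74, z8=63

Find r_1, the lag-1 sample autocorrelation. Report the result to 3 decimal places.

Mean z̄ = (81 + 89 + 72 + 65 + 84 + 85 + 74 + 63)/8 = 76.6250
Numerator Σ_{t=1}^{7}(z_t−z̄)(z_{t+1}−z̄) = 40.4844
Denominator Σ(z_t−z̄)² = 645.8750
r_1 = 40.4844 / 645.8750 = 0.063

0.063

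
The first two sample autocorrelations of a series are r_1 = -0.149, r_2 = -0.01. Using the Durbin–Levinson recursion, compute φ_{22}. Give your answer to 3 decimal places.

-0.033

φ_{22} = (r_2 − r_1²) / (1 − r_1²)
r_1² = (-0.149)² = 0.022201
Numerator = -0.01 − 0.0222 = -0.0322; denominator = 1 − 0.0222 = 0.9778
φ_{22} = -0.0322 / 0.9778 = -0.033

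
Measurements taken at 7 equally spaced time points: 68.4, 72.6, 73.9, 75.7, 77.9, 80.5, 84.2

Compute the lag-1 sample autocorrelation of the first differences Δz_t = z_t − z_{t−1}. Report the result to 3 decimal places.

-0.102

First differences Δz: 4.2, 1.3, 1.8, 2.2, 2.6, 3.7
Mean of differences = 2.6333
Numerator Σ(Δz_t−Δz̄)(Δz_{t+1}−Δz̄) = -0.6378
Denominator Σ(Δz_t−Δz̄)² = 6.2533
r_1(Δz) = -0.6378 / 6.2533 = -0.102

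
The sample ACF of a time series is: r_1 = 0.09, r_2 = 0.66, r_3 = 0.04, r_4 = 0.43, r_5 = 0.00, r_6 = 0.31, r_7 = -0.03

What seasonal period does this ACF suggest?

The largest autocorrelation is r_2 = 0.66, with weaker echoes at lags 4 (0.43) and 6 (0.31); the remaining lags stay at or below 0.09.
The dominant spike at lag 2 indicates a seasonal period of 2.

2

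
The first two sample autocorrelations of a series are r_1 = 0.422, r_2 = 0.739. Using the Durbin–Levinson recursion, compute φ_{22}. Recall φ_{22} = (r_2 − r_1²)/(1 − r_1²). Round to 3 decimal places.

0.682

φ_{22} = (r_2 − r_1²) / (1 − r_1²)
r_1² = (0.422)² = 0.178084
Numerator = 0.739 − 0.1781 = 0.5609; denominator = 1 − 0.1781 = 0.8219
φ_{22} = 0.5609 / 0.8219 = 0.682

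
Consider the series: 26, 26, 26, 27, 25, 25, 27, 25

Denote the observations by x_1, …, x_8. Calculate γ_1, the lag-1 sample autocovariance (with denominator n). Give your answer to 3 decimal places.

Mean x̄ = (26 + 26 + 26 + 27 + 25 + 25 + 27 + 25)/8 = 25.8750
Deviations: 0.1250, 0.1250, 0.1250, 1.1250, -0.8750, -0.8750, 1.1250, -0.8750
Σ_{t=1}^{7}(x_t−x̄)(x_{t+1}−x̄) = -2.0156
γ_1 = -2.0156 / 8 = -0.252

-0.252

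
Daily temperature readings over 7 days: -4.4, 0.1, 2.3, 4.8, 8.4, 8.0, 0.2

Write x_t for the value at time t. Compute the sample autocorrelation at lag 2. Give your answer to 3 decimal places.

-0.067

Mean x̄ = (-4.4 + 0.1 + 2.3 + 4.8 + 8.4 + 8.0 + 0.2)/7 = 2.7714
Numerator Σ_{t=1}^{5}(x_t−x̄)(x_{t+2}−x̄) = -8.5588
Denominator Σ(x_t−x̄)² = 128.5343
r_2 = -8.5588 / 128.5343 = -0.067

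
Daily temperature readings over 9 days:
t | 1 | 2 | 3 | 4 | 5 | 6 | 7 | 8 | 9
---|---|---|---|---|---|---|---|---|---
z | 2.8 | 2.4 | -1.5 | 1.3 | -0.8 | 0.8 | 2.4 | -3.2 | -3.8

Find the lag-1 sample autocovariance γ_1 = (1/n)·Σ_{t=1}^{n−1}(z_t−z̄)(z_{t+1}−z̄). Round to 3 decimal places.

Mean z̄ = (2.8 + 2.4 − 1.5 + 1.3 − 0.8 + 0.8 + 2.4 − 3.2 − 3.8)/9 = 0.0444
Σ_{t=1}^{8}(z_t−z̄)(z_{t+1}−z̄) = 5.8258
γ_1 = 5.8258 / 9 = 0.647

0.647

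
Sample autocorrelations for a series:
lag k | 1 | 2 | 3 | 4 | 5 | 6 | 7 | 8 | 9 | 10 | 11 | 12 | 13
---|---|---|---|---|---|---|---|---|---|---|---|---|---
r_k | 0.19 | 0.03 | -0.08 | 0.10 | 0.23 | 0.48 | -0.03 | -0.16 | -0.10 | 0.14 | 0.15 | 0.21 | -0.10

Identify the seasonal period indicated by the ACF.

6

The largest autocorrelation is r_6 = 0.48; the remaining lags stay at or below 0.23.
The dominant spike at lag 6 indicates a seasonal period of 6.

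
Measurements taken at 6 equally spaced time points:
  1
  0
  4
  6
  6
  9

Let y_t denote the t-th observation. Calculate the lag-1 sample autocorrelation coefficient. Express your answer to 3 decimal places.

0.452

Mean ȳ = (1 + 0 + 4 + 6 + 6 + 9)/6 = 4.3333
Deviations from mean: -3.3333, -4.3333, -0.3333, 1.6667, 1.6667, 4.6667
Numerator Σ_{t=1}^{5}(y_t−ȳ)(y_{t+1}−ȳ) = 25.8889
Denominator Σ(y_t−ȳ)² = 57.3333
r_1 = 25.8889 / 57.3333 = 0.452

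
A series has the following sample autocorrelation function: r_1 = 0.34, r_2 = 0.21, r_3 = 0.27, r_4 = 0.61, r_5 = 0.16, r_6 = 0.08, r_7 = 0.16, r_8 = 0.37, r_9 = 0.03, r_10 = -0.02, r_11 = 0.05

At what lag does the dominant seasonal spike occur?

4

The largest autocorrelation is r_4 = 0.61, with a weaker echo at lag 8 (0.37); the remaining lags stay at or below 0.34. The elevated value at lag 1 (0.34), dropping to 0.21 at lag 2, reflects decaying short-term dependence rather than seasonality.
The dominant spike at lag 4 indicates a seasonal period of 4.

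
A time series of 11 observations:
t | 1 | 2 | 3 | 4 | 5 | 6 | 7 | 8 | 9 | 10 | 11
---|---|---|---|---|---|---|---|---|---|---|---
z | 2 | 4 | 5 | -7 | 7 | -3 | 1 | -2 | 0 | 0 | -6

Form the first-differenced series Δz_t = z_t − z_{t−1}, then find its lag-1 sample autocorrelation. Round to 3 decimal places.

-0.754

First differences Δz: 2, 1, -12, 14, -10, 4, -3, 2, 0, -6
Mean of differences = -0.8000
Numerator Σ(Δz_t−Δz̄)(Δz_{t+1}−Δz̄) = -379.8400
Denominator Σ(Δz_t−Δz̄)² = 503.6000
r_1(Δz) = -379.8400 / 503.6000 = -0.754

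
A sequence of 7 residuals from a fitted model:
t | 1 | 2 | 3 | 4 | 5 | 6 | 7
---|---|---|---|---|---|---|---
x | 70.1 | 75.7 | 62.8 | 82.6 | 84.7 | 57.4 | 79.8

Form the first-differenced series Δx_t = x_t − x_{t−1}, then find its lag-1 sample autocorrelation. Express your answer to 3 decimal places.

First differences Δx: 5.6, -12.9, 19.8, 2.1, -27.3, 22.4
Mean of differences = 1.6167
Numerator Σ(Δx_t−Δx̄)(Δx_{t+1}−Δx̄) = -927.9586
Denominator Σ(Δx_t−Δx̄)² = 1825.5883
r_1(Δx) = -927.9586 / 1825.5883 = -0.508

-0.508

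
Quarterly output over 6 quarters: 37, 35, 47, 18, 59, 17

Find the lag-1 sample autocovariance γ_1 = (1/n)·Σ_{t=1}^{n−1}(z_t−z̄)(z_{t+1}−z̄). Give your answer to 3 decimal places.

Mean z̄ = (37 + 35 + 47 + 18 + 59 + 17)/6 = 35.5000
Σ_{t=1}^{5}(z_t−z̄)(z_{t+1}−z̄) = -1053.7500
γ_1 = -1053.7500 / 6 = -175.625

-175.625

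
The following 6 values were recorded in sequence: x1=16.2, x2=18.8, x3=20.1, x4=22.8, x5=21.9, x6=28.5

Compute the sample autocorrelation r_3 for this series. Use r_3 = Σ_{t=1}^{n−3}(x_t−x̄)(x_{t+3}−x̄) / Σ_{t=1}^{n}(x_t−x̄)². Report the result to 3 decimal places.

Mean x̄ = (16.2 + 18.8 + 20.1 + 22.8 + 21.9 + 28.5)/6 = 21.3833
Deviations from mean: -5.1833, -2.5833, -1.2833, 1.4167, 0.5167, 7.1167
Numerator Σ_{t=1}^{3}(x_t−x̄)(x_{t+3}−x̄) = -17.8108
Denominator Σ(x_t−x̄)² = 88.1083
r_3 = -17.8108 / 88.1083 = -0.202

-0.202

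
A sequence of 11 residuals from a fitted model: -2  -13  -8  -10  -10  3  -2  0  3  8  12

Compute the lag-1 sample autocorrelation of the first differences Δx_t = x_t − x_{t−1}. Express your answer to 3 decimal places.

-0.345

First differences Δx: -11, 5, -2, 0, 13, -5, 2, 3, 5, 4
Mean of differences = 1.4000
Numerator Σ(Δx_t−Δx̄)(Δx_{t+1}−Δx̄) = -130.3600
Denominator Σ(Δx_t−Δx̄)² = 378.4000
r_1(Δx) = -130.3600 / 378.4000 = -0.345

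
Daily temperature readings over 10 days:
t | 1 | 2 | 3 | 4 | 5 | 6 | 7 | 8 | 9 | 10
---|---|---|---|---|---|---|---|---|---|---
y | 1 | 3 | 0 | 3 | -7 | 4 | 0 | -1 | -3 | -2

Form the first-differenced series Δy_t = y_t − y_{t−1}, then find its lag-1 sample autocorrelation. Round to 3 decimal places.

-0.747

First differences Δy: 2, -3, 3, -10, 11, -4, -1, -2, 1
Mean of differences = -0.3333
Numerator Σ(Δy_t−Δȳ)(Δy_{t+1}−Δȳ) = -197.1111
Denominator Σ(Δy_t−Δȳ)² = 264.0000
r_1(Δy) = -197.1111 / 264.0000 = -0.747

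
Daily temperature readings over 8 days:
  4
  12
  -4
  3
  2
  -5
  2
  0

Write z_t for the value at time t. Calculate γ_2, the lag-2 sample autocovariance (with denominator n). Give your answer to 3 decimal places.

Mean z̄ = (4 + 12 − 4 + 3 + 2 − 5 + 2 + 0)/8 = 1.7500
Deviations: 2.2500, 10.2500, -5.7500, 1.2500, 0.2500, -6.7500, 0.2500, -1.7500
Σ_{t=1}^{6}(z_t−z̄)(z_{t+2}−z̄) = 1.8750
γ_2 = 1.8750 / 8 = 0.234

0.234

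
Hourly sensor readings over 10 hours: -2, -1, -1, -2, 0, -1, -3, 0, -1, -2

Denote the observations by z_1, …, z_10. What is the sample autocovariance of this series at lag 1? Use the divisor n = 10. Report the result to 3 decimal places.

Mean z̄ = (-2 − 1 − 1 − 2 + 0 − 1 − 3 + 0 − 1 − 2)/10 = -1.3000
Σ_{t=1}^{9}(z_t−z̄)(z_{t+1}−z̄) = -3.3900
γ_1 = -3.3900 / 10 = -0.339

-0.339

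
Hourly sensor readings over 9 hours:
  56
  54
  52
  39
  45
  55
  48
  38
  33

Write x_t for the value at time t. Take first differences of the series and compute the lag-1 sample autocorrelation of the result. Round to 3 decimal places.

First differences Δx: -2, -2, -13, 6, 10, -7, -10, -5
Mean of differences = -2.8750
Numerator Σ(Δx_t−Δx̄)(Δx_{t+1}−Δx̄) = 7.7344
Denominator Σ(Δx_t−Δx̄)² = 420.8750
r_1(Δx) = 7.7344 / 420.8750 = 0.018

0.018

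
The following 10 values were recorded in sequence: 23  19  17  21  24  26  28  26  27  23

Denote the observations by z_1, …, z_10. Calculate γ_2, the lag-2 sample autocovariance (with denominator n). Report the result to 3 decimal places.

Mean z̄ = (23 + 19 + 17 + 21 + 24 + 26 + 28 + 26 + 27 + 23)/10 = 23.4000
Σ_{t=1}^{8}(z_t−z̄)(z_{t+2}−z̄) = 28.0800
γ_2 = 28.0800 / 10 = 2.808

2.808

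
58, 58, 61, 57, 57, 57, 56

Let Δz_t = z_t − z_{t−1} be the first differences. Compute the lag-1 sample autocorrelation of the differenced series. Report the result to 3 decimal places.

-0.491

First differences Δz: 0, 3, -4, 0, 0, -1
Mean of differences = -0.3333
Numerator Σ(Δz_t−Δz̄)(Δz_{t+1}−Δz̄) = -12.4444
Denominator Σ(Δz_t−Δz̄)² = 25.3333
r_1(Δz) = -12.4444 / 25.3333 = -0.491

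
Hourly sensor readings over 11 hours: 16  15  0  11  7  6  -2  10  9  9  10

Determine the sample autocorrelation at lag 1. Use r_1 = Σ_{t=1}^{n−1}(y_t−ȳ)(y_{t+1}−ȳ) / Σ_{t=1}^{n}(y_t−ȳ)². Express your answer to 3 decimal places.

Mean ȳ = (16 + 15 + 0 + 11 + 7 + 6 − 2 + 10 + 9 + 9 + 10)/11 = 8.2727
Numerator Σ_{t=1}^{10}(y_t−ȳ)(y_{t+1}−ȳ) = -18.1653
Denominator Σ(y_t−ȳ)² = 300.1818
r_1 = -18.1653 / 300.1818 = -0.061

-0.061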